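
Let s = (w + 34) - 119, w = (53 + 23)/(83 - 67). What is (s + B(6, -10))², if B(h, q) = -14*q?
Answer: 57121/16 ≈ 3570.1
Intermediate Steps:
w = 19/4 (w = 76/16 = 76*(1/16) = 19/4 ≈ 4.7500)
s = -321/4 (s = (19/4 + 34) - 119 = 155/4 - 119 = -321/4 ≈ -80.250)
(s + B(6, -10))² = (-321/4 - 14*(-10))² = (-321/4 + 140)² = (239/4)² = 57121/16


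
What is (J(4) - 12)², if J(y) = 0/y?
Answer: 144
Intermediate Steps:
J(y) = 0
(J(4) - 12)² = (0 - 12)² = (-12)² = 144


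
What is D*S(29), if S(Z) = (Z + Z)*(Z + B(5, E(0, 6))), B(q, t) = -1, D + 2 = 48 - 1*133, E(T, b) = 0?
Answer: -141288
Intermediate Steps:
D = -87 (D = -2 + (48 - 1*133) = -2 + (48 - 133) = -2 - 85 = -87)
S(Z) = 2*Z*(-1 + Z) (S(Z) = (Z + Z)*(Z - 1) = (2*Z)*(-1 + Z) = 2*Z*(-1 + Z))
D*S(29) = -174*29*(-1 + 29) = -174*29*28 = -87*1624 = -141288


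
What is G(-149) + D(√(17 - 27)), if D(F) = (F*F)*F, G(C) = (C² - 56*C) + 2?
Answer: 30547 - 10*I*√10 ≈ 30547.0 - 31.623*I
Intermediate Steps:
G(C) = 2 + C² - 56*C
D(F) = F³ (D(F) = F²*F = F³)
G(-149) + D(√(17 - 27)) = (2 + (-149)² - 56*(-149)) + (√(17 - 27))³ = (2 + 22201 + 8344) + (√(-10))³ = 30547 + (I*√10)³ = 30547 - 10*I*√10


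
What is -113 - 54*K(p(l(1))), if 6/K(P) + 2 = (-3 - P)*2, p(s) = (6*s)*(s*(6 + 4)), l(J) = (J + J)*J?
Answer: -13705/122 ≈ -112.34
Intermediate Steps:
l(J) = 2*J**2 (l(J) = (2*J)*J = 2*J**2)
p(s) = 60*s**2 (p(s) = (6*s)*(s*10) = (6*s)*(10*s) = 60*s**2)
K(P) = 6/(-8 - 2*P) (K(P) = 6/(-2 + (-3 - P)*2) = 6/(-2 + (-6 - 2*P)) = 6/(-8 - 2*P))
-113 - 54*K(p(l(1))) = -113 - (-162)/(4 + 60*(2*1**2)**2) = -113 - (-162)/(4 + 60*(2*1)**2) = -113 - (-162)/(4 + 60*2**2) = -113 - (-162)/(4 + 60*4) = -113 - (-162)/(4 + 240) = -113 - (-162)/244 = -113 - 54*(-3/244) = -113 + 81/122 = -13705/122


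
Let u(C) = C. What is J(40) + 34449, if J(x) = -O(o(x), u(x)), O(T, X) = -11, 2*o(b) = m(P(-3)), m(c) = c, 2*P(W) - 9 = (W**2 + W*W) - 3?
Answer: 34460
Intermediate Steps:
P(W) = 3 + W**2 (P(W) = 9/2 + ((W**2 + W*W) - 3)/2 = 9/2 + ((W**2 + W**2) - 3)/2 = 9/2 + (2*W**2 - 3)/2 = 9/2 + (-3 + 2*W**2)/2 = 9/2 + (-3/2 + W**2) = 3 + W**2)
o(b) = 6 (o(b) = (3 + (-3)**2)/2 = (3 + 9)/2 = (1/2)*12 = 6)
J(x) = 11 (J(x) = -1*(-11) = 11)
J(40) + 34449 = 11 + 34449 = 34460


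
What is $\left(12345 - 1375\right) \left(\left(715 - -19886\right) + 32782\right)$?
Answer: $585611510$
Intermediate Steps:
$\left(12345 - 1375\right) \left(\left(715 - -19886\right) + 32782\right) = 10970 \left(\left(715 + 19886\right) + 32782\right) = 10970 \left(20601 + 32782\right) = 10970 \cdot 53383 = 585611510$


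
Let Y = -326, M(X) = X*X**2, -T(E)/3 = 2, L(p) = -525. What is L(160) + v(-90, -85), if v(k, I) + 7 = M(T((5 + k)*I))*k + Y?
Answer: 18582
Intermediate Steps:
T(E) = -6 (T(E) = -3*2 = -6)
M(X) = X**3
v(k, I) = -333 - 216*k (v(k, I) = -7 + ((-6)**3*k - 326) = -7 + (-216*k - 326) = -7 + (-326 - 216*k) = -333 - 216*k)
L(160) + v(-90, -85) = -525 + (-333 - 216*(-90)) = -525 + (-333 + 19440) = -525 + 19107 = 18582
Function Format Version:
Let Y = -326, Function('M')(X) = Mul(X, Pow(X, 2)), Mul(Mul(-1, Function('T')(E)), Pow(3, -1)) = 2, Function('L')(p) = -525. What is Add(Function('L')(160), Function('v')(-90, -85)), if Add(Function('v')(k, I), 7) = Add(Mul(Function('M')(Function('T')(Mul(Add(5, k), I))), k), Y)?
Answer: 18582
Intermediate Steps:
Function('T')(E) = -6 (Function('T')(E) = Mul(-3, 2) = -6)
Function('M')(X) = Pow(X, 3)
Function('v')(k, I) = Add(-333, Mul(-216, k)) (Function('v')(k, I) = Add(-7, Add(Mul(Pow(-6, 3), k), -326)) = Add(-7, Add(Mul(-216, k), -326)) = Add(-7, Add(-326, Mul(-216, k))) = Add(-333, Mul(-216, k)))
Add(Function('L')(160), Function('v')(-90, -85)) = Add(-525, Add(-333, Mul(-216, -90))) = Add(-525, Add(-333, 19440)) = Add(-525, 19107) = 18582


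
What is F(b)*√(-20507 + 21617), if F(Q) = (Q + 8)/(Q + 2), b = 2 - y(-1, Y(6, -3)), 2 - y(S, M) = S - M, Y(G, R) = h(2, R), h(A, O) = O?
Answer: 5*√1110/2 ≈ 83.292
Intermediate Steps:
Y(G, R) = R
y(S, M) = 2 + M - S (y(S, M) = 2 - (S - M) = 2 + (M - S) = 2 + M - S)
b = 2 (b = 2 - (2 - 3 - 1*(-1)) = 2 - (2 - 3 + 1) = 2 - 1*0 = 2 + 0 = 2)
F(Q) = (8 + Q)/(2 + Q)
F(b)*√(-20507 + 21617) = ((8 + 2)/(2 + 2))*√(-20507 + 21617) = (10/4)*√1110 = ((¼)*10)*√1110 = 5*√1110/2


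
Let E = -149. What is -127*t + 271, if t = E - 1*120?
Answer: 34434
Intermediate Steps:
t = -269 (t = -149 - 1*120 = -149 - 120 = -269)
-127*t + 271 = -127*(-269) + 271 = 34163 + 271 = 34434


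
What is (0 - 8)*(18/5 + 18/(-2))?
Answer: 216/5 ≈ 43.200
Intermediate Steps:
(0 - 8)*(18/5 + 18/(-2)) = -8*(18*(⅕) + 18*(-½)) = -8*(18/5 - 9) = -8*(-27/5) = 216/5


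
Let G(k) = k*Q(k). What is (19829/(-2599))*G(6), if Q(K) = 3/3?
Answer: -118974/2599 ≈ -45.777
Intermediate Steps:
Q(K) = 1 (Q(K) = 3*(⅓) = 1)
G(k) = k (G(k) = k*1 = k)
(19829/(-2599))*G(6) = (19829/(-2599))*6 = (19829*(-1/2599))*6 = -19829/2599*6 = -118974/2599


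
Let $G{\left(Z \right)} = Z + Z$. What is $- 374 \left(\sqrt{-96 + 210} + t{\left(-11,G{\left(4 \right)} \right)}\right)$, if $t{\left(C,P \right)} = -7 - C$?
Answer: $-1496 - 374 \sqrt{114} \approx -5489.2$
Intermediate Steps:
$G{\left(Z \right)} = 2 Z$
$- 374 \left(\sqrt{-96 + 210} + t{\left(-11,G{\left(4 \right)} \right)}\right) = - 374 \left(\sqrt{-96 + 210} - -4\right) = - 374 \left(\sqrt{114} + \left(-7 + 11\right)\right) = - 374 \left(\sqrt{114} + 4\right) = - 374 \left(4 + \sqrt{114}\right) = -1496 - 374 \sqrt{114}$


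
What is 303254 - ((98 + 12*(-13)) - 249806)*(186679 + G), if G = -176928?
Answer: 2436727118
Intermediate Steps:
303254 - ((98 + 12*(-13)) - 249806)*(186679 + G) = 303254 - ((98 + 12*(-13)) - 249806)*(186679 - 176928) = 303254 - ((98 - 156) - 249806)*9751 = 303254 - (-58 - 249806)*9751 = 303254 - (-249864)*9751 = 303254 - 1*(-2436423864) = 303254 + 2436423864 = 2436727118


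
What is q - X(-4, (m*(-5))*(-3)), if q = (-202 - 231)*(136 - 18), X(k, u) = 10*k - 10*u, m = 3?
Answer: -50604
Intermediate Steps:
X(k, u) = -10*u + 10*k
q = -51094 (q = -433*118 = -51094)
q - X(-4, (m*(-5))*(-3)) = -51094 - (-10*3*(-5)*(-3) + 10*(-4)) = -51094 - (-(-150)*(-3) - 40) = -51094 - (-10*45 - 40) = -51094 - (-450 - 40) = -51094 - 1*(-490) = -51094 + 490 = -50604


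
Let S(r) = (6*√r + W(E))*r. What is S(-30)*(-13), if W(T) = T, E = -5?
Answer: -1950 + 2340*I*√30 ≈ -1950.0 + 12817.0*I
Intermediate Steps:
S(r) = r*(-5 + 6*√r) (S(r) = (6*√r - 5)*r = (-5 + 6*√r)*r = r*(-5 + 6*√r))
S(-30)*(-13) = (-5*(-30) + 6*(-30)^(3/2))*(-13) = (150 + 6*(-30*I*√30))*(-13) = (150 - 180*I*√30)*(-13) = -1950 + 2340*I*√30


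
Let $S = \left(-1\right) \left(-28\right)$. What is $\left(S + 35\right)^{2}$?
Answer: $3969$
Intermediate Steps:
$S = 28$
$\left(S + 35\right)^{2} = \left(28 + 35\right)^{2} = 63^{2} = 3969$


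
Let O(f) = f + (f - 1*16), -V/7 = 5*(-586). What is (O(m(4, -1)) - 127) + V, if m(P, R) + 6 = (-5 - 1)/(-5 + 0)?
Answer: 101787/5 ≈ 20357.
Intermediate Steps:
V = 20510 (V = -35*(-586) = -7*(-2930) = 20510)
m(P, R) = -24/5 (m(P, R) = -6 + (-5 - 1)/(-5 + 0) = -6 - 6/(-5) = -6 - 6*(-1/5) = -6 + 6/5 = -24/5)
O(f) = -16 + 2*f (O(f) = f + (f - 16) = f + (-16 + f) = -16 + 2*f)
(O(m(4, -1)) - 127) + V = ((-16 + 2*(-24/5)) - 127) + 20510 = ((-16 - 48/5) - 127) + 20510 = (-128/5 - 127) + 20510 = -763/5 + 20510 = 101787/5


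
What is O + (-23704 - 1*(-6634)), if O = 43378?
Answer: 26308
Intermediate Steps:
O + (-23704 - 1*(-6634)) = 43378 + (-23704 - 1*(-6634)) = 43378 + (-23704 + 6634) = 43378 - 17070 = 26308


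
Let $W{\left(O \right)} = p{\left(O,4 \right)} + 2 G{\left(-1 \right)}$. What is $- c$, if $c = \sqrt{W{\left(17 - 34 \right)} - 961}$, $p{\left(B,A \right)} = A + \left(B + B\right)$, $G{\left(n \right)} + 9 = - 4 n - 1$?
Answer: $- i \sqrt{1003} \approx - 31.67 i$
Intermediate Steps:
$G{\left(n \right)} = -10 - 4 n$ ($G{\left(n \right)} = -9 - \left(1 + 4 n\right) = -10 - 4 n$)
$p{\left(B,A \right)} = A + 2 B$
$W{\left(O \right)} = -8 + 2 O$ ($W{\left(O \right)} = \left(4 + 2 O\right) + 2 \left(-10 - -4\right) = \left(4 + 2 O\right) + 2 \left(-10 + 4\right) = \left(4 + 2 O\right) + 2 \left(-6\right) = \left(4 + 2 O\right) - 12 = -8 + 2 O$)
$c = i \sqrt{1003}$ ($c = \sqrt{\left(-8 + 2 \left(17 - 34\right)\right) - 961} = \sqrt{\left(-8 + 2 \left(-17\right)\right) - 961} = \sqrt{\left(-8 - 34\right) - 961} = \sqrt{-42 - 961} = \sqrt{-1003} = i \sqrt{1003} \approx 31.67 i$)
$- c = - i \sqrt{1003}$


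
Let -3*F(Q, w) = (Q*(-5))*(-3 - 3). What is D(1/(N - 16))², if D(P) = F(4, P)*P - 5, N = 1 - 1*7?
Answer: 1225/121 ≈ 10.124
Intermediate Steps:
N = -6 (N = 1 - 7 = -6)
F(Q, w) = -10*Q (F(Q, w) = -Q*(-5)*(-3 - 3)/3 = -(-5*Q)*(-6)/3 = -10*Q)
D(P) = -5 - 40*P (D(P) = (-10*4)*P - 5 = -40*P - 5 = -5 - 40*P)
D(1/(N - 16))² = (-5 - 40/(-6 - 16))² = (-5 - 40/(-22))² = (-5 - 40*(-1/22))² = (-5 + 20/11)² = (-35/11)² = 1225/121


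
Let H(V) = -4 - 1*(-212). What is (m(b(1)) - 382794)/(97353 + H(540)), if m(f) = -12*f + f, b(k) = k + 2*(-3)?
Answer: -382739/97561 ≈ -3.9231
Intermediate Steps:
b(k) = -6 + k (b(k) = k - 6 = -6 + k)
H(V) = 208 (H(V) = -4 + 212 = 208)
m(f) = -11*f
(m(b(1)) - 382794)/(97353 + H(540)) = (-11*(-6 + 1) - 382794)/(97353 + 208) = (-11*(-5) - 382794)/97561 = (55 - 382794)*(1/97561) = -382739*1/97561 = -382739/97561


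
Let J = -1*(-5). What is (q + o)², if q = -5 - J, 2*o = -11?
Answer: 961/4 ≈ 240.25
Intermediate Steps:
J = 5
o = -11/2 (o = (½)*(-11) = -11/2 ≈ -5.5000)
q = -10 (q = -5 - 1*5 = -5 - 5 = -10)
(q + o)² = (-10 - 11/2)² = (-31/2)² = 961/4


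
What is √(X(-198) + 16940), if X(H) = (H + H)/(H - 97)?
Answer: 8*√23036255/295 ≈ 130.16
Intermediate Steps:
X(H) = 2*H/(-97 + H) (X(H) = (2*H)/(-97 + H) = 2*H/(-97 + H))
√(X(-198) + 16940) = √(2*(-198)/(-97 - 198) + 16940) = √(2*(-198)/(-295) + 16940) = √(2*(-198)*(-1/295) + 16940) = √(396/295 + 16940) = √(4997696/295) = 8*√23036255/295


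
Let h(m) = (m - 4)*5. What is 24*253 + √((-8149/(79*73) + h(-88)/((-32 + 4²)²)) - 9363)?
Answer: 6072 + I*√19936263435395/46136 ≈ 6072.0 + 96.779*I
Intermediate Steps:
h(m) = -20 + 5*m (h(m) = (-4 + m)*5 = -20 + 5*m)
24*253 + √((-8149/(79*73) + h(-88)/((-32 + 4²)²)) - 9363) = 24*253 + √((-8149/(79*73) + (-20 + 5*(-88))/((-32 + 4²)²)) - 9363) = 6072 + √((-8149/5767 + (-20 - 440)/((-32 + 16)²)) - 9363) = 6072 + √((-8149*1/5767 - 460/((-16)²)) - 9363) = 6072 + √((-8149/5767 - 460/256) - 9363) = 6072 + √((-8149/5767 - 460*1/256) - 9363) = 6072 + √((-8149/5767 - 115/64) - 9363) = 6072 + √(-1184741/369088 - 9363) = 6072 + √(-3456955685/369088) = 6072 + I*√19936263435395/46136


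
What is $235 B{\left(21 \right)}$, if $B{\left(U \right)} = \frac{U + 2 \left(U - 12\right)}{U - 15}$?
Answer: $\frac{3055}{2} \approx 1527.5$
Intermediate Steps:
$B{\left(U \right)} = \frac{-24 + 3 U}{-15 + U}$ ($B{\left(U \right)} = \frac{U + 2 \left(-12 + U\right)}{-15 + U} = \frac{U + \left(-24 + 2 U\right)}{-15 + U} = \frac{-24 + 3 U}{-15 + U}$)
$235 B{\left(21 \right)} = 235 \frac{3 \left(-8 + 21\right)}{-15 + 21} = 235 \cdot 3 \cdot \frac{1}{6} \cdot 13 = 235 \cdot \frac{13}{2} = \frac{3055}{2}$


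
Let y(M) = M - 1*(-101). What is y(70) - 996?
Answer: -825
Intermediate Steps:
y(M) = 101 + M (y(M) = M + 101 = 101 + M)
y(70) - 996 = (101 + 70) - 996 = 171 - 996 = -825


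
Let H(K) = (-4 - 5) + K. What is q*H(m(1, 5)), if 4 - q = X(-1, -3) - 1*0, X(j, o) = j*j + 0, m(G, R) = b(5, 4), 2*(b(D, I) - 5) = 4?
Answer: -6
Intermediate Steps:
b(D, I) = 7 (b(D, I) = 5 + (½)*4 = 5 + 2 = 7)
m(G, R) = 7
X(j, o) = j² (X(j, o) = j² + 0 = j²)
q = 3 (q = 4 - ((-1)² - 1*0) = 4 - (1 + 0) = 4 - 1*1 = 4 - 1 = 3)
H(K) = -9 + K
q*H(m(1, 5)) = 3*(-9 + 7) = 3*(-2) = -6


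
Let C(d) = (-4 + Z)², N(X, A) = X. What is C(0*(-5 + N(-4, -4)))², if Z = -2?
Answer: 1296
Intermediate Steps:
C(d) = 36 (C(d) = (-4 - 2)² = (-6)² = 36)
C(0*(-5 + N(-4, -4)))² = 36² = 1296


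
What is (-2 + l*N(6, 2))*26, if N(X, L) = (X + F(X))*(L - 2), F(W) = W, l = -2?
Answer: -52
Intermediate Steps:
N(X, L) = 2*X*(-2 + L) (N(X, L) = (X + X)*(L - 2) = (2*X)*(-2 + L) = 2*X*(-2 + L))
(-2 + l*N(6, 2))*26 = (-2 - 4*6*(-2 + 2))*26 = (-2 - 4*6*0)*26 = (-2 - 2*0)*26 = (-2 + 0)*26 = -2*26 = -52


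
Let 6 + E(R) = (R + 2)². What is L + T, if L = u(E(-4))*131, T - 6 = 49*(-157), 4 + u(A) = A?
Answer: -8473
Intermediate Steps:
E(R) = -6 + (2 + R)² (E(R) = -6 + (R + 2)² = -6 + (2 + R)²)
u(A) = -4 + A
T = -7687 (T = 6 + 49*(-157) = 6 - 7693 = -7687)
L = -786 (L = (-4 + (-6 + (2 - 4)²))*131 = (-4 + (-6 + (-2)²))*131 = (-4 + (-6 + 4))*131 = (-4 - 2)*131 = -6*131 = -786)
L + T = -786 - 7687 = -8473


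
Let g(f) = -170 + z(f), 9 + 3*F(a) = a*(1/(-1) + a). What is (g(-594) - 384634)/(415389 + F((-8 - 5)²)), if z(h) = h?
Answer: -192699/212425 ≈ -0.90714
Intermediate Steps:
F(a) = -3 + a*(-1 + a)/3 (F(a) = -3 + (a*(1/(-1) + a))/3 = -3 + (a*(-1 + a))/3 = -3 + a*(-1 + a)/3)
g(f) = -170 + f
(g(-594) - 384634)/(415389 + F((-8 - 5)²)) = ((-170 - 594) - 384634)/(415389 + (-3 - (-8 - 5)²/3 + ((-8 - 5)²)²/3)) = (-764 - 384634)/(415389 + (-3 - ⅓*(-13)² + ((-13)²)²/3)) = -385398/(415389 + (-3 - ⅓*169 + (⅓)*169²)) = -385398/(415389 + (-3 - 169/3 + (⅓)*28561)) = -385398/(415389 + (-3 - 169/3 + 28561/3)) = -385398/(415389 + 9461) = -385398/424850 = -385398*1/424850 = -192699/212425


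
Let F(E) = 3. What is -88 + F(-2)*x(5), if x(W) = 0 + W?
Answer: -73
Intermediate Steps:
x(W) = W
-88 + F(-2)*x(5) = -88 + 3*5 = -88 + 15 = -73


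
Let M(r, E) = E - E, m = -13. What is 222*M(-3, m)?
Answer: 0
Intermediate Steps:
M(r, E) = 0
222*M(-3, m) = 222*0 = 0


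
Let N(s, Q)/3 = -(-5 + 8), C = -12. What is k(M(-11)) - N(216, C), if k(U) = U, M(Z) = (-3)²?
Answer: 18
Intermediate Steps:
N(s, Q) = -9 (N(s, Q) = 3*(-(-5 + 8)) = 3*(-1*3) = 3*(-3) = -9)
M(Z) = 9
k(M(-11)) - N(216, C) = 9 - 1*(-9) = 9 + 9 = 18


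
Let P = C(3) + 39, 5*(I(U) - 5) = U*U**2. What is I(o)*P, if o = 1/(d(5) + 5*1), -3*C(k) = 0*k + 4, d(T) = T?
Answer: 2825113/15000 ≈ 188.34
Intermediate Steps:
C(k) = -4/3 (C(k) = -(0*k + 4)/3 = -(0 + 4)/3 = -1/3*4 = -4/3)
o = 1/10 (o = 1/(5 + 5*1) = 1/(5 + 5) = 1/10 ≈ 0.10000)
I(U) = 5 + U**3/5 (I(U) = 5 + (U*U**2)/5 = 5 + U**3/5)
P = 113/3 (P = -4/3 + 39 = 113/3 ≈ 37.667)
I(o)*P = (5 + (1/10)**3/5)*(113/3) = (5 + (1/5)*(1/1000))*(113/3) = (5 + 1/5000)*(113/3) = (25001/5000)*(113/3) = 2825113/15000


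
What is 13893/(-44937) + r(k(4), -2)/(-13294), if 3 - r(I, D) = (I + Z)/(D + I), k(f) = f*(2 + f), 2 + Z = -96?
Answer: -339129092/1095219543 ≈ -0.30964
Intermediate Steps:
Z = -98 (Z = -2 - 96 = -98)
r(I, D) = 3 - (-98 + I)/(D + I) (r(I, D) = 3 - (I - 98)/(D + I) = 3 - (-98 + I)/(D + I))
13893/(-44937) + r(k(4), -2)/(-13294) = 13893/(-44937) + ((98 + 2*(4*(2 + 4)) + 3*(-2))/(-2 + 4*(2 + 4)))/(-13294) = 13893*(-1/44937) + ((98 + 2*(4*6) - 6)/(-2 + 4*6))*(-1/13294) = -4631/14979 + ((98 + 2*24 - 6)/(-2 + 24))*(-1/13294) = -4631/14979 + ((98 + 48 - 6)/22)*(-1/13294) = -4631/14979 + ((1/22)*140)*(-1/13294) = -4631/14979 + (70/11)*(-1/13294) = -4631/14979 - 35/73117 = -339129092/1095219543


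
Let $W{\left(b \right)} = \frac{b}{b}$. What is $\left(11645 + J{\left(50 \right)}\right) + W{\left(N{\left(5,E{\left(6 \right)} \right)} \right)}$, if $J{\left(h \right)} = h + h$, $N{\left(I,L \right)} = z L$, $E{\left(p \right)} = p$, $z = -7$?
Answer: $11746$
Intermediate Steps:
$N{\left(I,L \right)} = - 7 L$
$W{\left(b \right)} = 1$
$J{\left(h \right)} = 2 h$
$\left(11645 + J{\left(50 \right)}\right) + W{\left(N{\left(5,E{\left(6 \right)} \right)} \right)} = \left(11645 + 2 \cdot 50\right) + 1 = \left(11645 + 100\right) + 1 = 11745 + 1 = 11746$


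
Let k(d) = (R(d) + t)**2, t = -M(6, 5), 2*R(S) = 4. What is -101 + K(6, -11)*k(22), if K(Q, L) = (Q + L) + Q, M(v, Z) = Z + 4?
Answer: -52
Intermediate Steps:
M(v, Z) = 4 + Z
R(S) = 2 (R(S) = (1/2)*4 = 2)
K(Q, L) = L + 2*Q (K(Q, L) = (L + Q) + Q = L + 2*Q)
t = -9 (t = -(4 + 5) = -1*9 = -9)
k(d) = 49 (k(d) = (2 - 9)**2 = (-7)**2 = 49)
-101 + K(6, -11)*k(22) = -101 + (-11 + 2*6)*49 = -101 + (-11 + 12)*49 = -101 + 1*49 = -101 + 49 = -52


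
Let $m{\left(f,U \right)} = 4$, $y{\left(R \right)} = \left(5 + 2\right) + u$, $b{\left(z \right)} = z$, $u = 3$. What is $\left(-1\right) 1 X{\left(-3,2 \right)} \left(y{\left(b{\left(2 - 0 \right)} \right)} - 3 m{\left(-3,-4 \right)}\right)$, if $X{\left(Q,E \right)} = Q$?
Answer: $-6$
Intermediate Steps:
$y{\left(R \right)} = 10$ ($y{\left(R \right)} = \left(5 + 2\right) + 3 = 7 + 3 = 10$)
$\left(-1\right) 1 X{\left(-3,2 \right)} \left(y{\left(b{\left(2 - 0 \right)} \right)} - 3 m{\left(-3,-4 \right)}\right) = \left(-1\right) 1 \left(-3\right) \left(10 - 3 \cdot 4\right) = \left(-1\right) \left(-3\right) \left(10 - 12\right) = 3 \left(10 - 12\right) = 3 \left(-2\right) = -6$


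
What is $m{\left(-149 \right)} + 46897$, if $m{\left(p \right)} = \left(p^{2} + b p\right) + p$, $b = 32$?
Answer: $64181$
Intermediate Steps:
$m{\left(p \right)} = p^{2} + 33 p$ ($m{\left(p \right)} = \left(p^{2} + 32 p\right) + p = p^{2} + 33 p$)
$m{\left(-149 \right)} + 46897 = - 149 \left(33 - 149\right) + 46897 = \left(-149\right) \left(-116\right) + 46897 = 17284 + 46897 = 64181$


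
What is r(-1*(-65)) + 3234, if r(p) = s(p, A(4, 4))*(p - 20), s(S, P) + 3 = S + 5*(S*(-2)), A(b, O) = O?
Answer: -23226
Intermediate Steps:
s(S, P) = -3 - 9*S (s(S, P) = -3 + (S + 5*(S*(-2))) = -3 + (S + 5*(-2*S)) = -3 + (S - 10*S) = -3 - 9*S)
r(p) = (-20 + p)*(-3 - 9*p) (r(p) = (-3 - 9*p)*(p - 20) = (-3 - 9*p)*(-20 + p) = (-20 + p)*(-3 - 9*p))
r(-1*(-65)) + 3234 = (60 - 9*(-1*(-65))² + 177*(-1*(-65))) + 3234 = (60 - 9*65² + 177*65) + 3234 = (60 - 9*4225 + 11505) + 3234 = (60 - 38025 + 11505) + 3234 = -26460 + 3234 = -23226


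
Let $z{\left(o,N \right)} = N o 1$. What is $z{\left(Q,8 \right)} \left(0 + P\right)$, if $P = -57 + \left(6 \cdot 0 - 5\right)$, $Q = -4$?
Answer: $1984$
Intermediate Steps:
$z{\left(o,N \right)} = N o$
$P = -62$ ($P = -57 + \left(0 - 5\right) = -57 - 5 = -62$)
$z{\left(Q,8 \right)} \left(0 + P\right) = 8 \left(-4\right) \left(0 - 62\right) = \left(-32\right) \left(-62\right) = 1984$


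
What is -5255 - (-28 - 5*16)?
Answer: -5147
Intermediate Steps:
-5255 - (-28 - 5*16) = -5255 - (-28 - 80) = -5255 - 1*(-108) = -5255 + 108 = -5147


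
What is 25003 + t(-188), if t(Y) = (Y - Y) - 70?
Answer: 24933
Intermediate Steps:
t(Y) = -70 (t(Y) = 0 - 70 = -70)
25003 + t(-188) = 25003 - 70 = 24933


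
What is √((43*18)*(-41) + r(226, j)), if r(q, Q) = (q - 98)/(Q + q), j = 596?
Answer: I*√5360512710/411 ≈ 178.14*I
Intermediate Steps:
r(q, Q) = (-98 + q)/(Q + q)
√((43*18)*(-41) + r(226, j)) = √((43*18)*(-41) + (-98 + 226)/(596 + 226)) = √(774*(-41) + 128/822) = √(-31734 + (1/822)*128) = √(-31734 + 64/411) = √(-13042610/411) = I*√5360512710/411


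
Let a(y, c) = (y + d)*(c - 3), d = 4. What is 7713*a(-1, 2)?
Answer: -23139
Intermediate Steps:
a(y, c) = (-3 + c)*(4 + y) (a(y, c) = (y + 4)*(c - 3) = (4 + y)*(-3 + c) = (-3 + c)*(4 + y))
7713*a(-1, 2) = 7713*(-12 - 3*(-1) + 4*2 + 2*(-1)) = 7713*(-12 + 3 + 8 - 2) = 7713*(-3) = -23139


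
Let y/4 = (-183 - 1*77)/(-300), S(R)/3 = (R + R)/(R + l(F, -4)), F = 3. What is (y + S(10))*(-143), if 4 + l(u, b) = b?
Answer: -71786/15 ≈ -4785.7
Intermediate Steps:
l(u, b) = -4 + b
S(R) = 6*R/(-8 + R) (S(R) = 3*((R + R)/(R + (-4 - 4))) = 3*((2*R)/(R - 8)) = 3*((2*R)/(-8 + R)) = 3*(2*R/(-8 + R)) = 6*R/(-8 + R))
y = 52/15 (y = 4*((-183 - 1*77)/(-300)) = 4*((-183 - 77)*(-1/300)) = 4*(-260*(-1/300)) = 4*(13/15) = 52/15 ≈ 3.4667)
(y + S(10))*(-143) = (52/15 + 6*10/(-8 + 10))*(-143) = (52/15 + 6*10/2)*(-143) = (52/15 + 6*10*(1/2))*(-143) = (52/15 + 30)*(-143) = (502/15)*(-143) = -71786/15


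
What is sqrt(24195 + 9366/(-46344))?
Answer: sqrt(360866475289)/3862 ≈ 155.55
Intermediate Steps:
sqrt(24195 + 9366/(-46344)) = sqrt(24195 + 9366*(-1/46344)) = sqrt(24195 - 1561/7724) = sqrt(186880619/7724) = sqrt(360866475289)/3862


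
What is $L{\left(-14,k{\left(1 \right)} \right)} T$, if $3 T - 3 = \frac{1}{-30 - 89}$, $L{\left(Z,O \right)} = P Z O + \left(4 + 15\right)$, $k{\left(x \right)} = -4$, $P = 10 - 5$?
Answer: $\frac{106444}{357} \approx 298.16$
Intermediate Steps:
$P = 5$ ($P = 10 - 5 = 5$)
$L{\left(Z,O \right)} = 19 + 5 O Z$ ($L{\left(Z,O \right)} = 5 Z O + \left(4 + 15\right) = 5 O Z + 19 = 19 + 5 O Z$)
$T = \frac{356}{357}$ ($T = 1 + \frac{1}{3 \left(-30 - 89\right)} = 1 + \frac{1}{3 \left(-119\right)} = 1 + \frac{1}{3} \left(- \frac{1}{119}\right) = 1 - \frac{1}{357} = \frac{356}{357} \approx 0.9972$)
$L{\left(-14,k{\left(1 \right)} \right)} T = \left(19 + 5 \left(-4\right) \left(-14\right)\right) \frac{356}{357} = \left(19 + 280\right) \frac{356}{357} = 299 \cdot \frac{356}{357} = \frac{106444}{357}$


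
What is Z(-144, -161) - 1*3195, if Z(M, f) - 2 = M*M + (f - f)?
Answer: 17543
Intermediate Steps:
Z(M, f) = 2 + M² (Z(M, f) = 2 + (M*M + (f - f)) = 2 + (M² + 0) = 2 + M²)
Z(-144, -161) - 1*3195 = (2 + (-144)²) - 1*3195 = (2 + 20736) - 3195 = 20738 - 3195 = 17543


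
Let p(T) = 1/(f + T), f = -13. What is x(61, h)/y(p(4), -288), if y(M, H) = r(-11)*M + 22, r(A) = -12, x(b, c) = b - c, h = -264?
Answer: 195/14 ≈ 13.929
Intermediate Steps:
p(T) = 1/(-13 + T)
y(M, H) = 22 - 12*M (y(M, H) = -12*M + 22 = 22 - 12*M)
x(61, h)/y(p(4), -288) = (61 - 1*(-264))/(22 - 12/(-13 + 4)) = (61 + 264)/(22 - 12/(-9)) = 325/(22 - 12*(-⅑)) = 325/(22 + 4/3) = 325/(70/3) = 325*(3/70) = 195/14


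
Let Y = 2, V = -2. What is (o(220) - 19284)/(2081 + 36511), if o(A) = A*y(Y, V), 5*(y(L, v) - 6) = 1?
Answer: -280/603 ≈ -0.46434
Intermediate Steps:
y(L, v) = 31/5 (y(L, v) = 6 + (⅕)*1 = 6 + ⅕ = 31/5)
o(A) = 31*A/5 (o(A) = A*(31/5) = 31*A/5)
(o(220) - 19284)/(2081 + 36511) = ((31/5)*220 - 19284)/(2081 + 36511) = (1364 - 19284)/38592 = -17920*1/38592 = -280/603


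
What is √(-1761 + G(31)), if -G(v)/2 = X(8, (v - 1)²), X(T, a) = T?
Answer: I*√1777 ≈ 42.154*I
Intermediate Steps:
G(v) = -16 (G(v) = -2*8 = -16)
√(-1761 + G(31)) = √(-1761 - 16) = √(-1777) = I*√1777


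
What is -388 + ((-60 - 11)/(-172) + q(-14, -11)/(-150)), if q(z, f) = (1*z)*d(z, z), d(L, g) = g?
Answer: -5016731/12900 ≈ -388.89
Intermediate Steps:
q(z, f) = z**2 (q(z, f) = (1*z)*z = z*z = z**2)
-388 + ((-60 - 11)/(-172) + q(-14, -11)/(-150)) = -388 + ((-60 - 11)/(-172) + (-14)**2/(-150)) = -388 + (-71*(-1/172) + 196*(-1/150)) = -388 + (71/172 - 98/75) = -388 - 11531/12900 = -5016731/12900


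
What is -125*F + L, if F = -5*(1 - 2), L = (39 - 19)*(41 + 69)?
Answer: 1575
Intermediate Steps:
L = 2200 (L = 20*110 = 2200)
F = 5 (F = -5*(-1) = 5)
-125*F + L = -125*5 + 2200 = -625 + 2200 = 1575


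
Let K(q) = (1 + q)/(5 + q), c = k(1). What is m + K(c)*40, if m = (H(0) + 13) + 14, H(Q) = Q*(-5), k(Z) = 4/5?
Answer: 1143/29 ≈ 39.414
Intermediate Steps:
k(Z) = ⅘ (k(Z) = 4*(⅕) = ⅘)
c = ⅘ ≈ 0.80000
H(Q) = -5*Q
K(q) = (1 + q)/(5 + q)
m = 27 (m = (-5*0 + 13) + 14 = (0 + 13) + 14 = 13 + 14 = 27)
m + K(c)*40 = 27 + ((1 + ⅘)/(5 + ⅘))*40 = 27 + ((9/5)/(29/5))*40 = 27 + ((5/29)*(9/5))*40 = 27 + (9/29)*40 = 27 + 360/29 = 1143/29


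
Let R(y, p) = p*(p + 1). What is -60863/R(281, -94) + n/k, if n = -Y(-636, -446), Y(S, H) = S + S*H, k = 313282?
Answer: -10770721603/1369355622 ≈ -7.8655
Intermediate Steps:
R(y, p) = p*(1 + p)
Y(S, H) = S + H*S
n = -283020 (n = -(-636)*(1 - 446) = -(-636)*(-445) = -1*283020 = -283020)
-60863/R(281, -94) + n/k = -60863*(-1/(94*(1 - 94))) - 283020/313282 = -60863/((-94*(-93))) - 283020*1/313282 = -60863/8742 - 141510/156641 = -10770721603/1369355622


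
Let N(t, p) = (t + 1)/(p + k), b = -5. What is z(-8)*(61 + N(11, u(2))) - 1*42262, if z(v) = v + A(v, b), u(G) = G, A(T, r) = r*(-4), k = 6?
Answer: -41512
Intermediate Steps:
A(T, r) = -4*r
z(v) = 20 + v (z(v) = v - 4*(-5) = v + 20 = 20 + v)
N(t, p) = (1 + t)/(6 + p) (N(t, p) = (t + 1)/(p + 6) = (1 + t)/(6 + p))
z(-8)*(61 + N(11, u(2))) - 1*42262 = (20 - 8)*(61 + (1 + 11)/(6 + 2)) - 1*42262 = 12*(61 + 12/8) - 42262 = 12*(61 + (⅛)*12) - 42262 = 12*(61 + 3/2) - 42262 = 12*(125/2) - 42262 = 750 - 42262 = -41512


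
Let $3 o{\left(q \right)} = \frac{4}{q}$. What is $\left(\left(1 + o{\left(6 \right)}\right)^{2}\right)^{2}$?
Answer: $\frac{14641}{6561} \approx 2.2315$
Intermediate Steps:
$o{\left(q \right)} = \frac{4}{3 q}$ ($o{\left(q \right)} = \frac{4 \frac{1}{q}}{3} = \frac{4}{3 q}$)
$\left(\left(1 + o{\left(6 \right)}\right)^{2}\right)^{2} = \left(\left(1 + \frac{4}{3 \cdot 6}\right)^{2}\right)^{2} = \left(\left(1 + \frac{4}{3} \cdot \frac{1}{6}\right)^{2}\right)^{2} = \left(\left(1 + \frac{2}{9}\right)^{2}\right)^{2} = \left(\left(\frac{11}{9}\right)^{2}\right)^{2} = \left(\frac{121}{81}\right)^{2} = \frac{14641}{6561}$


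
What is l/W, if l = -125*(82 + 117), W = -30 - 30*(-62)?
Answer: -4975/366 ≈ -13.593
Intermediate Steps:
W = 1830 (W = -30 + 1860 = 1830)
l = -24875 (l = -125*199 = -24875)
l/W = -24875/1830 = -24875*1/1830 = -4975/366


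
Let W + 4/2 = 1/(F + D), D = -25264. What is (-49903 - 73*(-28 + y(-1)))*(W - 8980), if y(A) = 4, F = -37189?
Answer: 27010440535897/62453 ≈ 4.3249e+8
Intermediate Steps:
W = -124907/62453 (W = -2 + 1/(-37189 - 25264) = -2 + 1/(-62453) = -2 - 1/62453 = -124907/62453 ≈ -2.0000)
(-49903 - 73*(-28 + y(-1)))*(W - 8980) = (-49903 - 73*(-28 + 4))*(-124907/62453 - 8980) = (-49903 - 73*(-24))*(-560952847/62453) = (-49903 + 1752)*(-560952847/62453) = -48151*(-560952847/62453) = 27010440535897/62453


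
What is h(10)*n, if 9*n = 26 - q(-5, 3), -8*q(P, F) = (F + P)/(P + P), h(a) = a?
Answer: 347/12 ≈ 28.917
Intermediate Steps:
q(P, F) = -(F + P)/(16*P) (q(P, F) = -(F + P)/(8*(P + P)) = -(F + P)/(8*(2*P)) = -(F + P)*1/(2*P)/8 = -(F + P)/(16*P))
n = 347/120 (n = (26 - (-1*3 - 1*(-5))/(16*(-5)))/9 = (26 - (-1)*(-3 + 5)/(16*5))/9 = (26 - (-1)*2/(16*5))/9 = (26 - 1*(-1/40))/9 = (26 + 1/40)/9 = (⅑)*(1041/40) = 347/120 ≈ 2.8917)
h(10)*n = 10*(347/120) = 347/12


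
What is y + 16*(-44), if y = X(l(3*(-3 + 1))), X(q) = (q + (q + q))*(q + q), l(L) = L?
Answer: -488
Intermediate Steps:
X(q) = 6*q² (X(q) = (q + 2*q)*(2*q) = (3*q)*(2*q) = 6*q²)
y = 216 (y = 6*(3*(-3 + 1))² = 6*(3*(-2))² = 6*(-6)² = 6*36 = 216)
y + 16*(-44) = 216 + 16*(-44) = 216 - 704 = -488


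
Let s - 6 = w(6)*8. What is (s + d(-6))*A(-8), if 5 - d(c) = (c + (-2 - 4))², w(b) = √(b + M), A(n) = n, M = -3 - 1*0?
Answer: 1064 - 64*√3 ≈ 953.15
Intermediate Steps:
M = -3 (M = -3 + 0 = -3)
w(b) = √(-3 + b) (w(b) = √(b - 3) = √(-3 + b))
s = 6 + 8*√3 (s = 6 + √(-3 + 6)*8 = 6 + √3*8 = 6 + 8*√3 ≈ 19.856)
d(c) = 5 - (-6 + c)² (d(c) = 5 - (c + (-2 - 4))² = 5 - (c - 6)² = 5 - (-6 + c)²)
(s + d(-6))*A(-8) = ((6 + 8*√3) + (5 - (-6 - 6)²))*(-8) = ((6 + 8*√3) + (5 - 1*(-12)²))*(-8) = ((6 + 8*√3) + (5 - 1*144))*(-8) = ((6 + 8*√3) + (5 - 144))*(-8) = ((6 + 8*√3) - 139)*(-8) = (-133 + 8*√3)*(-8) = 1064 - 64*√3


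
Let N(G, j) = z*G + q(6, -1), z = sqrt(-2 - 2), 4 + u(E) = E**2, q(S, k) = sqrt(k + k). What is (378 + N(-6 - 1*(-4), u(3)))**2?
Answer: (378 - 4*I + I*sqrt(2))**2 ≈ 1.4288e+5 - 1955.0*I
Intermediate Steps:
q(S, k) = sqrt(2)*sqrt(k) (q(S, k) = sqrt(2*k) = sqrt(2)*sqrt(k))
u(E) = -4 + E**2
z = 2*I (z = sqrt(-4) = 2*I ≈ 2.0*I)
N(G, j) = I*sqrt(2) + 2*I*G (N(G, j) = (2*I)*G + sqrt(2)*sqrt(-1) = 2*I*G + sqrt(2)*I = 2*I*G + I*sqrt(2) = I*sqrt(2) + 2*I*G)
(378 + N(-6 - 1*(-4), u(3)))**2 = (378 + I*(sqrt(2) + 2*(-6 - 1*(-4))))**2 = (378 + I*(sqrt(2) + 2*(-6 + 4)))**2 = (378 + I*(sqrt(2) + 2*(-2)))**2 = (378 + I*(sqrt(2) - 4))**2 = (378 + I*(-4 + sqrt(2)))**2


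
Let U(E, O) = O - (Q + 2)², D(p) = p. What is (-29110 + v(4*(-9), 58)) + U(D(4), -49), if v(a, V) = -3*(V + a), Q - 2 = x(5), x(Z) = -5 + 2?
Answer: -29226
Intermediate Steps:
x(Z) = -3
Q = -1 (Q = 2 - 3 = -1)
v(a, V) = -3*V - 3*a
U(E, O) = -1 + O (U(E, O) = O - (-1 + 2)² = O - 1*1² = O - 1*1 = O - 1 = -1 + O)
(-29110 + v(4*(-9), 58)) + U(D(4), -49) = (-29110 + (-3*58 - 12*(-9))) + (-1 - 49) = (-29110 + (-174 - 3*(-36))) - 50 = (-29110 + (-174 + 108)) - 50 = (-29110 - 66) - 50 = -29176 - 50 = -29226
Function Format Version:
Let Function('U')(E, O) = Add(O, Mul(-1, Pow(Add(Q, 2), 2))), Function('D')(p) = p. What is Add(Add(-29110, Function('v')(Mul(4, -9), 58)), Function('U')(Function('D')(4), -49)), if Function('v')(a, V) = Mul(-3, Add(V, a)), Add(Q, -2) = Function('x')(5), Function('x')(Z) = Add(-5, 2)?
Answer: -29226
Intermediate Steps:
Function('x')(Z) = -3
Q = -1 (Q = Add(2, -3) = -1)
Function('v')(a, V) = Add(Mul(-3, V), Mul(-3, a))
Function('U')(E, O) = Add(-1, O) (Function('U')(E, O) = Add(O, Mul(-1, Pow(Add(-1, 2), 2))) = Add(O, Mul(-1, Pow(1, 2))) = Add(O, Mul(-1, 1)) = Add(O, -1) = Add(-1, O))
Add(Add(-29110, Function('v')(Mul(4, -9), 58)), Function('U')(Function('D')(4), -49)) = Add(Add(-29110, Add(Mul(-3, 58), Mul(-3, Mul(4, -9)))), Add(-1, -49)) = Add(Add(-29110, Add(-174, Mul(-3, -36))), -50) = Add(Add(-29110, Add(-174, 108)), -50) = Add(Add(-29110, -66), -50) = Add(-29176, -50) = -29226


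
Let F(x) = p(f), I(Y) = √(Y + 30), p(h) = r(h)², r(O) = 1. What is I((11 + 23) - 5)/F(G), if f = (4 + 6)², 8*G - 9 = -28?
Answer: √59 ≈ 7.6811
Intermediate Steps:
G = -19/8 (G = 9/8 + (⅛)*(-28) = 9/8 - 7/2 = -19/8 ≈ -2.3750)
f = 100 (f = 10² = 100)
p(h) = 1 (p(h) = 1² = 1)
I(Y) = √(30 + Y)
F(x) = 1
I((11 + 23) - 5)/F(G) = √(30 + ((11 + 23) - 5))/1 = √(30 + (34 - 5))*1 = √(30 + 29)*1 = √59*1 = √59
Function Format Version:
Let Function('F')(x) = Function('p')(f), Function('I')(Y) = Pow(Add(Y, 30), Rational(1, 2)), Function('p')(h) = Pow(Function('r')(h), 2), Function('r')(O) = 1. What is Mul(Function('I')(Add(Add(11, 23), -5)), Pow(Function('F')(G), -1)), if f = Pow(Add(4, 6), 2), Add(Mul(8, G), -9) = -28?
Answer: Pow(59, Rational(1, 2)) ≈ 7.6811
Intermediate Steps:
G = Rational(-19, 8) (G = Add(Rational(9, 8), Mul(Rational(1, 8), -28)) = Add(Rational(9, 8), Rational(-7, 2)) = Rational(-19, 8) ≈ -2.3750)
f = 100 (f = Pow(10, 2) = 100)
Function('p')(h) = 1 (Function('p')(h) = Pow(1, 2) = 1)
Function('I')(Y) = Pow(Add(30, Y), Rational(1, 2))
Function('F')(x) = 1
Mul(Function('I')(Add(Add(11, 23), -5)), Pow(Function('F')(G), -1)) = Mul(Pow(Add(30, Add(Add(11, 23), -5)), Rational(1, 2)), Pow(1, -1)) = Mul(Pow(Add(30, Add(34, -5)), Rational(1, 2)), 1) = Mul(Pow(Add(30, 29), Rational(1, 2)), 1) = Mul(Pow(59, Rational(1, 2)), 1) = Pow(59, Rational(1, 2))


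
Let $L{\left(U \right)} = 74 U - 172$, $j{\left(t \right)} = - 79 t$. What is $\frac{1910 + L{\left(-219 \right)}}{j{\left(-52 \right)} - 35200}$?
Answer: $\frac{3617}{7773} \approx 0.46533$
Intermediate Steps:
$L{\left(U \right)} = -172 + 74 U$
$\frac{1910 + L{\left(-219 \right)}}{j{\left(-52 \right)} - 35200} = \frac{1910 + \left(-172 + 74 \left(-219\right)\right)}{\left(-79\right) \left(-52\right) - 35200} = \frac{1910 - 16378}{4108 - 35200} = \frac{1910 - 16378}{-31092} = \left(-14468\right) \left(- \frac{1}{31092}\right) = \frac{3617}{7773}$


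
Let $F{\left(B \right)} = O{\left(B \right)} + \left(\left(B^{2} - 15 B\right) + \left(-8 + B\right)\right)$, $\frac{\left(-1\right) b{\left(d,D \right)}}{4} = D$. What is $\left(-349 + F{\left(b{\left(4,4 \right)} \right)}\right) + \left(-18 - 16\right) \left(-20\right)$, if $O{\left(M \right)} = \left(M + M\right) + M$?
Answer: $755$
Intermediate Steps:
$b{\left(d,D \right)} = - 4 D$
$O{\left(M \right)} = 3 M$ ($O{\left(M \right)} = 2 M + M = 3 M$)
$F{\left(B \right)} = -8 + B^{2} - 11 B$ ($F{\left(B \right)} = 3 B + \left(\left(B^{2} - 15 B\right) + \left(-8 + B\right)\right) = 3 B - \left(8 - B^{2} + 14 B\right) = -8 + B^{2} - 11 B$)
$\left(-349 + F{\left(b{\left(4,4 \right)} \right)}\right) + \left(-18 - 16\right) \left(-20\right) = \left(-349 - \left(8 - 256 + 11 \left(-4\right) 4\right)\right) + \left(-18 - 16\right) \left(-20\right) = \left(-349 - \left(-168 - 256\right)\right) - -680 = \left(-349 + \left(-8 + 256 + 176\right)\right) + 680 = \left(-349 + 424\right) + 680 = 75 + 680 = 755$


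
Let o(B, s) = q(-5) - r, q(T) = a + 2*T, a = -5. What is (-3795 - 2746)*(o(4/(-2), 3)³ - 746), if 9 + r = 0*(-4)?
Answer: 6292442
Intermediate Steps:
q(T) = -5 + 2*T
r = -9 (r = -9 + 0*(-4) = -9 + 0 = -9)
o(B, s) = -6 (o(B, s) = (-5 + 2*(-5)) - 1*(-9) = (-5 - 10) + 9 = -15 + 9 = -6)
(-3795 - 2746)*(o(4/(-2), 3)³ - 746) = (-3795 - 2746)*((-6)³ - 746) = -6541*(-216 - 746) = -6541*(-962) = 6292442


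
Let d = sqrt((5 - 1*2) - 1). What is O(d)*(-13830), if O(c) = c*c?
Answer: -27660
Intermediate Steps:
d = sqrt(2) (d = sqrt((5 - 2) - 1) = sqrt(3 - 1) = sqrt(2) ≈ 1.4142)
O(c) = c**2
O(d)*(-13830) = (sqrt(2))**2*(-13830) = 2*(-13830) = -27660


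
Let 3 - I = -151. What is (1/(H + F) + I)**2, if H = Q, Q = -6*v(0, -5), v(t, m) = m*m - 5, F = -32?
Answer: 547887649/23104 ≈ 23714.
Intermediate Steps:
I = 154 (I = 3 - 1*(-151) = 3 + 151 = 154)
v(t, m) = -5 + m**2 (v(t, m) = m**2 - 5 = -5 + m**2)
Q = -120 (Q = -6*(-5 + (-5)**2) = -6*(-5 + 25) = -6*20 = -120)
H = -120
(1/(H + F) + I)**2 = (1/(-120 - 32) + 154)**2 = (1/(-152) + 154)**2 = (-1/152 + 154)**2 = (23407/152)**2 = 547887649/23104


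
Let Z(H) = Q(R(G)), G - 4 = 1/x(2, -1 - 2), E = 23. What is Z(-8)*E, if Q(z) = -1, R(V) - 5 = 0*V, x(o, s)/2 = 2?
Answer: -23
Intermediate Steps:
x(o, s) = 4 (x(o, s) = 2*2 = 4)
G = 17/4 (G = 4 + 1/4 = 4 + ¼ = 17/4 ≈ 4.2500)
R(V) = 5 (R(V) = 5 + 0*V = 5 + 0 = 5)
Z(H) = -1
Z(-8)*E = -1*23 = -23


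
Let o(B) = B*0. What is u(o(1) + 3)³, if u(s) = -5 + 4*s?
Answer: 343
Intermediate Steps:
o(B) = 0
u(o(1) + 3)³ = (-5 + 4*(0 + 3))³ = (-5 + 4*3)³ = (-5 + 12)³ = 7³ = 343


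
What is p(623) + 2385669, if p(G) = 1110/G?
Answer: 1486272897/623 ≈ 2.3857e+6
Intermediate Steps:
p(623) + 2385669 = 1110/623 + 2385669 = 1486272897/623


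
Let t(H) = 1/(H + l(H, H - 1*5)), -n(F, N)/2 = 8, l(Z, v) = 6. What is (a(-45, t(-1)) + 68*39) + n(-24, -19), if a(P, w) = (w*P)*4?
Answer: 2600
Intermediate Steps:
n(F, N) = -16 (n(F, N) = -2*8 = -16)
t(H) = 1/(6 + H) (t(H) = 1/(H + 6) = 1/(6 + H))
a(P, w) = 4*P*w (a(P, w) = (P*w)*4 = 4*P*w)
(a(-45, t(-1)) + 68*39) + n(-24, -19) = (4*(-45)/(6 - 1) + 68*39) - 16 = (4*(-45)/5 + 2652) - 16 = (4*(-45)*(⅕) + 2652) - 16 = (-36 + 2652) - 16 = 2616 - 16 = 2600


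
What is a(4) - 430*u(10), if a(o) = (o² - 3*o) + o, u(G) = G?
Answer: -4292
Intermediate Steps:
a(o) = o² - 2*o
a(4) - 430*u(10) = 4*(-2 + 4) - 430*10 = 4*2 - 4300 = 8 - 4300 = -4292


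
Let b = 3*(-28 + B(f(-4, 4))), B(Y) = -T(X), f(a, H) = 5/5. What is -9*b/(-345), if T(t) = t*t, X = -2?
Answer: -288/115 ≈ -2.5043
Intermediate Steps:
T(t) = t²
f(a, H) = 1 (f(a, H) = 5*(⅕) = 1)
B(Y) = -4 (B(Y) = -1*(-2)² = -1*4 = -4)
b = -96 (b = 3*(-28 - 4) = 3*(-32) = -96)
-9*b/(-345) = -(-864)/(-345) = -(-864)*(-1)/345 = -9*32/115 = -288/115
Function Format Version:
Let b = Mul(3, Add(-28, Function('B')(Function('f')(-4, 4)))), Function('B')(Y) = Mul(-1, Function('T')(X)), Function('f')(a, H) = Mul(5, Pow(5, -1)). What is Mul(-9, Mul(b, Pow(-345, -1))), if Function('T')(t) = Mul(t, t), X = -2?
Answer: Rational(-288, 115) ≈ -2.5043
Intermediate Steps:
Function('T')(t) = Pow(t, 2)
Function('f')(a, H) = 1 (Function('f')(a, H) = Mul(5, Rational(1, 5)) = 1)
Function('B')(Y) = -4 (Function('B')(Y) = Mul(-1, Pow(-2, 2)) = Mul(-1, 4) = -4)
b = -96 (b = Mul(3, Add(-28, -4)) = Mul(3, -32) = -96)
Mul(-9, Mul(b, Pow(-345, -1))) = Mul(-9, Mul(-96, Pow(-345, -1))) = Mul(-9, Mul(-96, Rational(-1, 345))) = Mul(-9, Rational(32, 115)) = Rational(-288, 115)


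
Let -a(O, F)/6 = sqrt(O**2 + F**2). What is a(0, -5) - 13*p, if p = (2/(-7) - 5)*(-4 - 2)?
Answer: -3096/7 ≈ -442.29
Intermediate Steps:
p = 222/7 (p = (2*(-1/7) - 5)*(-6) = (-2/7 - 5)*(-6) = -37/7*(-6) = 222/7 ≈ 31.714)
a(O, F) = -6*sqrt(F**2 + O**2) (a(O, F) = -6*sqrt(O**2 + F**2) = -6*sqrt(F**2 + O**2))
a(0, -5) - 13*p = -6*sqrt((-5)**2 + 0**2) - 13*222/7 = -6*sqrt(25 + 0) - 2886/7 = -6*sqrt(25) - 2886/7 = -6*5 - 2886/7 = -30 - 2886/7 = -3096/7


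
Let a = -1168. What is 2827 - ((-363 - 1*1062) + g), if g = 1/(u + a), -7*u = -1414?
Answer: 4107433/966 ≈ 4252.0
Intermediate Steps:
u = 202 (u = -⅐*(-1414) = 202)
g = -1/966 (g = 1/(202 - 1168) = 1/(-966) = -1/966 ≈ -0.0010352)
2827 - ((-363 - 1*1062) + g) = 2827 - ((-363 - 1*1062) - 1/966) = 2827 - ((-363 - 1062) - 1/966) = 2827 - (-1425 - 1/966) = 2827 - 1*(-1376551/966) = 2827 + 1376551/966 = 4107433/966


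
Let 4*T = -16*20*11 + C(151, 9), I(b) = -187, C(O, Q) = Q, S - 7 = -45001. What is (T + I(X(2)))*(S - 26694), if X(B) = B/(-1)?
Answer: 76329798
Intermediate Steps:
S = -44994 (S = 7 - 45001 = -44994)
X(B) = -B (X(B) = B*(-1) = -B)
T = -3511/4 (T = (-16*20*11 + 9)/4 = (-320*11 + 9)/4 = (-3520 + 9)/4 = (¼)*(-3511) = -3511/4 ≈ -877.75)
(T + I(X(2)))*(S - 26694) = (-3511/4 - 187)*(-44994 - 26694) = -4259/4*(-71688) = 76329798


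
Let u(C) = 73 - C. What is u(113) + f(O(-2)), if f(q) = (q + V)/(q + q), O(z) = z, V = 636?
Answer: -397/2 ≈ -198.50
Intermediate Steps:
f(q) = (636 + q)/(2*q) (f(q) = (q + 636)/(q + q) = (636 + q)/((2*q)) = (636 + q)*(1/(2*q)) = (636 + q)/(2*q))
u(113) + f(O(-2)) = (73 - 1*113) + (½)*(636 - 2)/(-2) = (73 - 113) + (½)*(-½)*634 = -40 - 317/2 = -397/2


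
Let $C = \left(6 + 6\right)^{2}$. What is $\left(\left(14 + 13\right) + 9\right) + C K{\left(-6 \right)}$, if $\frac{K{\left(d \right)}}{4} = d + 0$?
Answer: $-3420$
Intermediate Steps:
$K{\left(d \right)} = 4 d$ ($K{\left(d \right)} = 4 \left(d + 0\right) = 4 d$)
$C = 144$ ($C = 12^{2} = 144$)
$\left(\left(14 + 13\right) + 9\right) + C K{\left(-6 \right)} = \left(\left(14 + 13\right) + 9\right) + 144 \cdot 4 \left(-6\right) = \left(27 + 9\right) + 144 \left(-24\right) = 36 - 3456 = -3420$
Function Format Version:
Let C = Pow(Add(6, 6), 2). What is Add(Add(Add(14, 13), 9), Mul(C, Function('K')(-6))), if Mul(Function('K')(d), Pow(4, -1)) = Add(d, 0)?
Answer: -3420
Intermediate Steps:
Function('K')(d) = Mul(4, d) (Function('K')(d) = Mul(4, Add(d, 0)) = Mul(4, d))
C = 144 (C = Pow(12, 2) = 144)
Add(Add(Add(14, 13), 9), Mul(C, Function('K')(-6))) = Add(Add(Add(14, 13), 9), Mul(144, Mul(4, -6))) = Add(Add(27, 9), Mul(144, -24)) = Add(36, -3456) = -3420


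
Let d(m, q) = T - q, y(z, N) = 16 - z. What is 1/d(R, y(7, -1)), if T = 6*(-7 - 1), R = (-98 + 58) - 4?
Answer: -1/57 ≈ -0.017544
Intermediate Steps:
R = -44 (R = -40 - 4 = -44)
T = -48 (T = 6*(-8) = -48)
d(m, q) = -48 - q
1/d(R, y(7, -1)) = 1/(-48 - (16 - 1*7)) = 1/(-48 - (16 - 7)) = 1/(-48 - 1*9) = 1/(-48 - 9) = 1/(-57) = -1/57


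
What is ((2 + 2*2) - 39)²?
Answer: 1089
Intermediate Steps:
((2 + 2*2) - 39)² = ((2 + 4) - 39)² = (6 - 39)² = (-33)² = 1089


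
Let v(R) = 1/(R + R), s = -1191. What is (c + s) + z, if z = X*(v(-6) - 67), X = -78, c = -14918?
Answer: -21753/2 ≈ -10877.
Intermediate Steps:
v(R) = 1/(2*R)
z = 10465/2 (z = -78*((½)/(-6) - 67) = -78*((½)*(-⅙) - 67) = -78*(-1/12 - 67) = -78*(-805/12) = 10465/2 ≈ 5232.5)
(c + s) + z = (-14918 - 1191) + 10465/2 = -16109 + 10465/2 = -21753/2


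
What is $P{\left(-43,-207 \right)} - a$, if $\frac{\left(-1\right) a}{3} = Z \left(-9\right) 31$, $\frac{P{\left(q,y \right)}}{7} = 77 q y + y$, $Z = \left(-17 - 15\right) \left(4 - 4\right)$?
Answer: $4796190$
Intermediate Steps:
$Z = 0$ ($Z = \left(-32\right) 0 = 0$)
$P{\left(q,y \right)} = 7 y + 539 q y$ ($P{\left(q,y \right)} = 7 \left(77 q y + y\right) = 7 \left(y + 77 q y\right) = 7 y + 539 q y$)
$a = 0$ ($a = - 3 \cdot 0 \left(-9\right) 31 = - 3 \cdot 0 \cdot 31 = \left(-3\right) 0 = 0$)
$P{\left(-43,-207 \right)} - a = 7 \left(-207\right) \left(1 + 77 \left(-43\right)\right) - 0 = 7 \left(-207\right) \left(1 - 3311\right) + 0 = 7 \left(-207\right) \left(-3310\right) + 0 = 4796190 + 0 = 4796190$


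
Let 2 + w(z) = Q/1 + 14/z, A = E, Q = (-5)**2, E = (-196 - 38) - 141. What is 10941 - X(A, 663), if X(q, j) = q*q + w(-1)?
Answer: -129693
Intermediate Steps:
E = -375 (E = -234 - 141 = -375)
Q = 25
A = -375
w(z) = 23 + 14/z (w(z) = -2 + (25/1 + 14/z) = -2 + (25*1 + 14/z) = -2 + (25 + 14/z) = 23 + 14/z)
X(q, j) = 9 + q**2 (X(q, j) = q*q + (23 + 14/(-1)) = q**2 + (23 + 14*(-1)) = q**2 + (23 - 14) = q**2 + 9 = 9 + q**2)
10941 - X(A, 663) = 10941 - (9 + (-375)**2) = 10941 - (9 + 140625) = 10941 - 1*140634 = 10941 - 140634 = -129693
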